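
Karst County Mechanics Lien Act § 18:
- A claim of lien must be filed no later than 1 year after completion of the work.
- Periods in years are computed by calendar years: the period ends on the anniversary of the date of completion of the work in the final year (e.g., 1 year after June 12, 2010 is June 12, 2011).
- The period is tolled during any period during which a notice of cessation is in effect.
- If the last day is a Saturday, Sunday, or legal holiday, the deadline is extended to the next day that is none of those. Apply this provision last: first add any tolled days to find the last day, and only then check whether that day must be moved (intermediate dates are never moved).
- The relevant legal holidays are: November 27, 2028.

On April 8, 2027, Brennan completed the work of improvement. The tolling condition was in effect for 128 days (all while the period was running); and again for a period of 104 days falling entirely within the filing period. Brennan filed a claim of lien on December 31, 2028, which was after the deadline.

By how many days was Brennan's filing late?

1 year after April 8, 2027 is April 8, 2028.
Tolling adds 128 days: April 8, 2028 + 128 days = August 14, 2028.
Tolling adds 104 days: August 14, 2028 + 104 days = November 26, 2028.
November 26, 2028 is Sunday; November 27, 2028 is a listed holiday. The next qualifying day is November 28, 2028.
The deadline is November 28, 2028; from November 28, 2028 to December 31, 2028 is 33 days.

33 days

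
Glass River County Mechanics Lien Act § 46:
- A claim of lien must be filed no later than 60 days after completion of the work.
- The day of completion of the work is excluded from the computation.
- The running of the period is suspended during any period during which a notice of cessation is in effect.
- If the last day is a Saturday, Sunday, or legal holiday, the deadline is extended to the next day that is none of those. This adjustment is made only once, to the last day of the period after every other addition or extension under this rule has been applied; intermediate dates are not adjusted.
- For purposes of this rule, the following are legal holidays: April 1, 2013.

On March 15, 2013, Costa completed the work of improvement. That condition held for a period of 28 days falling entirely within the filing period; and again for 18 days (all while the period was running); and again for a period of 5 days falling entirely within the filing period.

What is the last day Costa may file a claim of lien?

60 days after March 15, 2013 is May 14, 2013.
Tolling adds 28 days: May 14, 2013 + 28 days = June 11, 2013.
Tolling adds 18 days: June 11, 2013 + 18 days = June 29, 2013.
Tolling adds 5 days: June 29, 2013 + 5 days = July 4, 2013.
July 4, 2013 is a Thursday and not a legal holiday, so no extension applies.

July 4, 2013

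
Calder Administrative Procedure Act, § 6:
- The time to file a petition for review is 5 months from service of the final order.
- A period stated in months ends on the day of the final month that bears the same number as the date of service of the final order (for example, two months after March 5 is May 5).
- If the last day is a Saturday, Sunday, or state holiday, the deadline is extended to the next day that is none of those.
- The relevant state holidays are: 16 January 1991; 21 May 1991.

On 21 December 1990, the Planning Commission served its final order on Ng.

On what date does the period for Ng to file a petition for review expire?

May 22, 1991

5 months after 21 December 1990 is May 21, 1991.
May 21, 1991 is a listed holiday. The next qualifying day is May 22, 1991.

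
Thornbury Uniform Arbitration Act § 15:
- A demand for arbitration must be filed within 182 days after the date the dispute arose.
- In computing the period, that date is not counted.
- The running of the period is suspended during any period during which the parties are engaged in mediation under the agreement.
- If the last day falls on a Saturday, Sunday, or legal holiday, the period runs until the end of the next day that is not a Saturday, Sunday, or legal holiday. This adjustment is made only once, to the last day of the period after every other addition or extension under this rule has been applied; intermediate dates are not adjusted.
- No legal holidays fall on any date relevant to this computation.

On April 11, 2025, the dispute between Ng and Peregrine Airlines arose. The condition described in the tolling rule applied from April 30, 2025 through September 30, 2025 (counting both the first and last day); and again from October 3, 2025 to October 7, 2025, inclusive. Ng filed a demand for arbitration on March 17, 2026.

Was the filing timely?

Yes

182 days after April 11, 2025 is October 10, 2025.
From April 30, 2025 through September 30, 2025 inclusive is 154 days; tolling adds 154 days: October 10, 2025 + 154 days = March 13, 2026.
From October 3, 2025 through October 7, 2025 inclusive is 5 days; tolling adds 5 days: March 13, 2026 + 5 days = March 18, 2026.
March 18, 2026 is a Wednesday and not a legal holiday, so no extension applies.
The deadline is March 18, 2026; the filing on March 17, 2026 is on or before that date.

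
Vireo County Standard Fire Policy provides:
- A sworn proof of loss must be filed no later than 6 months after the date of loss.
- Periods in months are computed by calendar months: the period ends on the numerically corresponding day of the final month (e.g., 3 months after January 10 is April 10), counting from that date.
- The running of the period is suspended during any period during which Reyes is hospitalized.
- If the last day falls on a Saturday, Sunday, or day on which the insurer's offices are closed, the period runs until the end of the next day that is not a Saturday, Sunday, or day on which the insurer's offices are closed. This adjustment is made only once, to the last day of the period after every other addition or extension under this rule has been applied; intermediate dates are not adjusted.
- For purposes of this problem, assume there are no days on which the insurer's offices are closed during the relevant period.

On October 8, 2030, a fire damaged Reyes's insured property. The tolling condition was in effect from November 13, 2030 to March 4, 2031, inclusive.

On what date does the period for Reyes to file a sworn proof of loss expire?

6 months after October 8, 2030 is April 8, 2031.
From November 13, 2030 through March 4, 2031 inclusive is 112 days; tolling adds 112 days: April 8, 2031 + 112 days = July 29, 2031.
July 29, 2031 is a Tuesday and not a day on which the insurer's offices are closed, so no extension applies.

July 29, 2031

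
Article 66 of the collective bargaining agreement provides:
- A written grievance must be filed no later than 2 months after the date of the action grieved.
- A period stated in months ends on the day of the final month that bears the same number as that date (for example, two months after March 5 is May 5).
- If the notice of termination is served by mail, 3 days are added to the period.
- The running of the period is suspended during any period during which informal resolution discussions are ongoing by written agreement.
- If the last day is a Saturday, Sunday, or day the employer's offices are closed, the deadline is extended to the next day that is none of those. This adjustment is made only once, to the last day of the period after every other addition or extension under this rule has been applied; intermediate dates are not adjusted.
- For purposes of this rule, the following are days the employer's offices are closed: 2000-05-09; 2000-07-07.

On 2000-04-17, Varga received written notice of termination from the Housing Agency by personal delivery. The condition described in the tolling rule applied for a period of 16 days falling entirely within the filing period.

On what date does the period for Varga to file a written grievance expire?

2 months after 2000-04-17 is June 17, 2000.
Service was not by mail, so no mail extension applies.
Tolling adds 16 days: June 17, 2000 + 16 days = July 3, 2000.
July 3, 2000 is a Monday and not a day the employer's offices are closed, so no extension applies.

July 3, 2000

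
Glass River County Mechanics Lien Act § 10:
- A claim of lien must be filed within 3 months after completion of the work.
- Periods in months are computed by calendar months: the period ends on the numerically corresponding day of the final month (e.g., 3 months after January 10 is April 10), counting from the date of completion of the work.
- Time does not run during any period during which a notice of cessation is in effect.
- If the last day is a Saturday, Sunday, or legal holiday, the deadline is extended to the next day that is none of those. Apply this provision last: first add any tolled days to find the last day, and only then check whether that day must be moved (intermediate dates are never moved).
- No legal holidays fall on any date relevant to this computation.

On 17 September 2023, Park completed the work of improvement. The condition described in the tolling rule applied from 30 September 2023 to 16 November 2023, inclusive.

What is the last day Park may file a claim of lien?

February 5, 2024

3 months after 17 September 2023 is December 17, 2023.
From September 30, 2023 through November 16, 2023 inclusive is 48 days; tolling adds 48 days: December 17, 2023 + 48 days = February 3, 2024.
February 3, 2024 is Saturday; February 4, 2024 is Sunday. The next qualifying day is February 5, 2024.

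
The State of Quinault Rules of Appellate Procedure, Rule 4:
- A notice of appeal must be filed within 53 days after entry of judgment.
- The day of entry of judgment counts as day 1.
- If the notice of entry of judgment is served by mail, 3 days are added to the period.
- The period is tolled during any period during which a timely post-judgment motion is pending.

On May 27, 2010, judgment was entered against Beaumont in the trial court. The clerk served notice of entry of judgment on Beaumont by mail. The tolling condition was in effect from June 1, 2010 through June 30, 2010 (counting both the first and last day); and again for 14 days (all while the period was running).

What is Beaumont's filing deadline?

Counting May 27, 2010 as day 1, day 53 is July 18, 2010.
Service was by mail, adding 3 days: July 18, 2010 + 3 days = July 21, 2010.
From June 1, 2010 through June 30, 2010 inclusive is 30 days; tolling adds 30 days: July 21, 2010 + 30 days = August 20, 2010.
Tolling adds 14 days: August 20, 2010 + 14 days = September 3, 2010.

September 3, 2010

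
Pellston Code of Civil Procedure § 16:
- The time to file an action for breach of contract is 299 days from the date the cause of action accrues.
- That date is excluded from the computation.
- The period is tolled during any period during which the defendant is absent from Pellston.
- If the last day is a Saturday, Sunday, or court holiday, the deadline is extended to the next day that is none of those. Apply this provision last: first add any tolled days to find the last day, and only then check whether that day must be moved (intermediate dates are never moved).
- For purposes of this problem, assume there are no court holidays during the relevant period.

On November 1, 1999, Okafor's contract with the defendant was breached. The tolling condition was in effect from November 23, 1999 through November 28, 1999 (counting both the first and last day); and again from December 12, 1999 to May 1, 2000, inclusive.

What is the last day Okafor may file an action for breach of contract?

January 22, 2001

299 days after November 1, 1999 is August 26, 2000.
From November 23, 1999 through November 28, 1999 inclusive is 6 days; tolling adds 6 days: August 26, 2000 + 6 days = September 1, 2000.
From December 12, 1999 through May 1, 2000 inclusive is 142 days; tolling adds 142 days: September 1, 2000 + 142 days = January 21, 2001.
January 21, 2001 is Sunday. The next qualifying day is January 22, 2001.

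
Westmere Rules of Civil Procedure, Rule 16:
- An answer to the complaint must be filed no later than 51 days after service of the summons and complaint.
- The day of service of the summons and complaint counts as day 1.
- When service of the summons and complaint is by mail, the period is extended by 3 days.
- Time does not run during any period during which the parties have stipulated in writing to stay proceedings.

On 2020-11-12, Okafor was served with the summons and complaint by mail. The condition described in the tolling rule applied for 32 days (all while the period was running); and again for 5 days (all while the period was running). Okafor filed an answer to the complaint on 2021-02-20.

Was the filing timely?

Counting 2020-11-12 as day 1, day 51 is January 1, 2021.
Service was by mail, adding 3 days: January 1, 2021 + 3 days = January 4, 2021.
Tolling adds 32 days: January 4, 2021 + 32 days = February 5, 2021.
Tolling adds 5 days: February 5, 2021 + 5 days = February 10, 2021.
The deadline is February 10, 2021; the filing on February 20, 2021 is after that date.

No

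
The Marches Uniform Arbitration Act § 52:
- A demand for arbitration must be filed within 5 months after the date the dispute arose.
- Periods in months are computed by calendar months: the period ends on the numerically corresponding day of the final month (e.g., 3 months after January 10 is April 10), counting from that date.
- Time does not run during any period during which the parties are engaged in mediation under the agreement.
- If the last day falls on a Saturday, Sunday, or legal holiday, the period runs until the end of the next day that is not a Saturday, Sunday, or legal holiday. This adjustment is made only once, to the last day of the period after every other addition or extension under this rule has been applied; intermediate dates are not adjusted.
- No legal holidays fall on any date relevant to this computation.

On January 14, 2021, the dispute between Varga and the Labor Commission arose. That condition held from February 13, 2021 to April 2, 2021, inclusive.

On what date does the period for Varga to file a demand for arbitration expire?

5 months after January 14, 2021 is June 14, 2021.
From February 13, 2021 through April 2, 2021 inclusive is 49 days; tolling adds 49 days: June 14, 2021 + 49 days = August 2, 2021.
August 2, 2021 is a Monday and not a legal holiday, so no extension applies.

August 2, 2021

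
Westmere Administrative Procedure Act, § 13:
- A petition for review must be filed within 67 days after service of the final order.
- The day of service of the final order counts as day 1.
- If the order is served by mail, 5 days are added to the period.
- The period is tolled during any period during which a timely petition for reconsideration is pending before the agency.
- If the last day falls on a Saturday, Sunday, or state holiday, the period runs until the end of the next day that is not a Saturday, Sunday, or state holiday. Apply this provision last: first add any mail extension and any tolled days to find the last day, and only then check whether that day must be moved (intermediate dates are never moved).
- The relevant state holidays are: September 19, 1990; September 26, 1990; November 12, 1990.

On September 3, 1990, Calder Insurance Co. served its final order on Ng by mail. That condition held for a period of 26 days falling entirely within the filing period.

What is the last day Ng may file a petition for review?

Counting September 3, 1990 as day 1, day 67 is November 8, 1990.
Service was by mail, adding 5 days: November 8, 1990 + 5 days = November 13, 1990.
Tolling adds 26 days: November 13, 1990 + 26 days = December 9, 1990.
December 9, 1990 is Sunday. The next qualifying day is December 10, 1990.

December 10, 1990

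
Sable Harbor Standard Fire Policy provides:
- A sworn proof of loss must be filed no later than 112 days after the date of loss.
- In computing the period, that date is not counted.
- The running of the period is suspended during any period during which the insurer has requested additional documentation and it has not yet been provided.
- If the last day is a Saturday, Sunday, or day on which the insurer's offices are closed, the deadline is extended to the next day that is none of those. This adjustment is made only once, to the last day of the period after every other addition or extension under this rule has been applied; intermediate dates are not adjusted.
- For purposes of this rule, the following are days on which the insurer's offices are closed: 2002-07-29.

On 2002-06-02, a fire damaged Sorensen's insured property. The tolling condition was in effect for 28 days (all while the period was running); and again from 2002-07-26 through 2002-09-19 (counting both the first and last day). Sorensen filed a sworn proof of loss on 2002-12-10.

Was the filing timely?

112 days after 2002-06-02 is September 22, 2002.
Tolling adds 28 days: September 22, 2002 + 28 days = October 20, 2002.
From July 26, 2002 through September 19, 2002 inclusive is 56 days; tolling adds 56 days: October 20, 2002 + 56 days = December 15, 2002.
December 15, 2002 is Sunday. The next qualifying day is December 16, 2002.
The deadline is December 16, 2002; the filing on December 10, 2002 is on or before that date.

Yes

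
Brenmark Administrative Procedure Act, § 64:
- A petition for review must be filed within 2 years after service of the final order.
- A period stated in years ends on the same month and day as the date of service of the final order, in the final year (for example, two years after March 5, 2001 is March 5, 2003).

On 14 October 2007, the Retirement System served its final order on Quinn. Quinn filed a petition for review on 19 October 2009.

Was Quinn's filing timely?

2 years after 14 October 2007 is October 14, 2009.
The deadline is October 14, 2009; the filing on October 19, 2009 is after that date.

No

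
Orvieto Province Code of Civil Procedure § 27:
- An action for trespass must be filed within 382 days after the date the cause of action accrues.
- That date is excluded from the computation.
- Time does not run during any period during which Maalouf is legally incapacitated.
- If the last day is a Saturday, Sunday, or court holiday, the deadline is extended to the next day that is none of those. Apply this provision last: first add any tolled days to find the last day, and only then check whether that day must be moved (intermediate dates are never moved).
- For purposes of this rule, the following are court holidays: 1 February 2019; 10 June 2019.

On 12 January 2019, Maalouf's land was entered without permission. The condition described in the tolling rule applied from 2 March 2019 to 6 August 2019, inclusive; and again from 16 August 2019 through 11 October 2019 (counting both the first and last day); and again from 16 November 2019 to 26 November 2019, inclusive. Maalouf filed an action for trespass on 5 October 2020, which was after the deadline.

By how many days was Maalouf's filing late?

24 days

382 days after 12 January 2019 is January 29, 2020.
From March 2, 2019 through August 6, 2019 inclusive is 158 days; tolling adds 158 days: January 29, 2020 + 158 days = July 5, 2020.
From August 16, 2019 through October 11, 2019 inclusive is 57 days; tolling adds 57 days: July 5, 2020 + 57 days = August 31, 2020.
From November 16, 2019 through November 26, 2019 inclusive is 11 days; tolling adds 11 days: August 31, 2020 + 11 days = September 11, 2020.
September 11, 2020 is a Friday and not a court holiday, so no extension applies.
The deadline is September 11, 2020; from September 11, 2020 to October 5, 2020 is 24 days.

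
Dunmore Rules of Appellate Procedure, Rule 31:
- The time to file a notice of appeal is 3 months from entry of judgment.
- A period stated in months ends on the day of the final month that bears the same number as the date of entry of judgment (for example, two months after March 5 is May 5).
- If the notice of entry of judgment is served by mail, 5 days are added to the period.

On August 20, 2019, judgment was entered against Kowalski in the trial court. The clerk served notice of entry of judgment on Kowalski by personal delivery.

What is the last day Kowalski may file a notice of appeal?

3 months after August 20, 2019 is November 20, 2019.
Service was not by mail, so no mail extension applies.

November 20, 2019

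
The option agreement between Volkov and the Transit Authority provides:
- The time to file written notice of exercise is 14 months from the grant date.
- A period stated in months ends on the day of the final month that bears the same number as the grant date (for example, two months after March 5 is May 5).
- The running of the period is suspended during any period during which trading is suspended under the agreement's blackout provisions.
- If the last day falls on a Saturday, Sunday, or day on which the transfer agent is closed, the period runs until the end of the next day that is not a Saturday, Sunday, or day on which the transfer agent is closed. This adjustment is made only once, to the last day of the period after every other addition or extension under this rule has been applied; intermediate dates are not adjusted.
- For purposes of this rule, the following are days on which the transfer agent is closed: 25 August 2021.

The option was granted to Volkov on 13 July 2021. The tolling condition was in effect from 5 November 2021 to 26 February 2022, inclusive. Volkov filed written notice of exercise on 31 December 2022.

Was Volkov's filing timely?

Yes

14 months after 13 July 2021 is September 13, 2022.
From November 5, 2021 through February 26, 2022 inclusive is 114 days; tolling adds 114 days: September 13, 2022 + 114 days = January 5, 2023.
January 5, 2023 is a Thursday and not a day on which the transfer agent is closed, so no extension applies.
The deadline is January 5, 2023; the filing on December 31, 2022 is on or before that date.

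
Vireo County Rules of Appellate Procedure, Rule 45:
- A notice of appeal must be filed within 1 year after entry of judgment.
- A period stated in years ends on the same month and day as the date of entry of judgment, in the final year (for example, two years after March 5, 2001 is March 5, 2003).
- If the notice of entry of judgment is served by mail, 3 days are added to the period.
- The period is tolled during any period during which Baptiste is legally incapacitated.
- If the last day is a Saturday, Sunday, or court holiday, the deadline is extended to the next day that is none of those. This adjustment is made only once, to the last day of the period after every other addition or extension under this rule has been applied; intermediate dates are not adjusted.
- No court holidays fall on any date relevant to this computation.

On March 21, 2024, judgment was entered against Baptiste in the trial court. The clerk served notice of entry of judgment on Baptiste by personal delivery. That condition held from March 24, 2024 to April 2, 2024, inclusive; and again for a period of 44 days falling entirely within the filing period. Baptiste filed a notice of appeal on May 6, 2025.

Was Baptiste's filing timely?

Yes

1 year after March 21, 2024 is March 21, 2025.
Service was not by mail, so no mail extension applies.
From March 24, 2024 through April 2, 2024 inclusive is 10 days; tolling adds 10 days: March 21, 2025 + 10 days = March 31, 2025.
Tolling adds 44 days: March 31, 2025 + 44 days = May 14, 2025.
May 14, 2025 is a Wednesday and not a court holiday, so no extension applies.
The deadline is May 14, 2025; the filing on May 6, 2025 is on or before that date.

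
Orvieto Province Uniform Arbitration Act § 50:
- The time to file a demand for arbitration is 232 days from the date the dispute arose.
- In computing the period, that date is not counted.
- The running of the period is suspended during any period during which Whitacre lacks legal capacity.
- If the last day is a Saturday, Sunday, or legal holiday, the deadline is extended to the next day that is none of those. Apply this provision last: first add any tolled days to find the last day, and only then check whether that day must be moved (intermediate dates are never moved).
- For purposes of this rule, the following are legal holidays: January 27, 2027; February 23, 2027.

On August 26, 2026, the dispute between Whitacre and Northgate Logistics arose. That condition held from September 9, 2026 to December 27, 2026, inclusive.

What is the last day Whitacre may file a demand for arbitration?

232 days after August 26, 2026 is April 15, 2027.
From September 9, 2026 through December 27, 2026 inclusive is 110 days; tolling adds 110 days: April 15, 2027 + 110 days = August 3, 2027.
August 3, 2027 is a Tuesday and not a legal holiday, so no extension applies.

August 3, 2027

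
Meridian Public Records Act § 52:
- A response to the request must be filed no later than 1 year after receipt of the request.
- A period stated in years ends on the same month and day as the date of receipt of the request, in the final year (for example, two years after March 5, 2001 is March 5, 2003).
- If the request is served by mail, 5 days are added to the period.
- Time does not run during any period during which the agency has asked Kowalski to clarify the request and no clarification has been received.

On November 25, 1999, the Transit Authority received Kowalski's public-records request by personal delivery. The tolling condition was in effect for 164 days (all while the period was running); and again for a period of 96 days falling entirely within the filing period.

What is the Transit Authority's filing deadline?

1 year after November 25, 1999 is November 25, 2000.
Service was not by mail, so no mail extension applies.
Tolling adds 164 days: November 25, 2000 + 164 days = May 8, 2001.
Tolling adds 96 days: May 8, 2001 + 96 days = August 12, 2001.

August 12, 2001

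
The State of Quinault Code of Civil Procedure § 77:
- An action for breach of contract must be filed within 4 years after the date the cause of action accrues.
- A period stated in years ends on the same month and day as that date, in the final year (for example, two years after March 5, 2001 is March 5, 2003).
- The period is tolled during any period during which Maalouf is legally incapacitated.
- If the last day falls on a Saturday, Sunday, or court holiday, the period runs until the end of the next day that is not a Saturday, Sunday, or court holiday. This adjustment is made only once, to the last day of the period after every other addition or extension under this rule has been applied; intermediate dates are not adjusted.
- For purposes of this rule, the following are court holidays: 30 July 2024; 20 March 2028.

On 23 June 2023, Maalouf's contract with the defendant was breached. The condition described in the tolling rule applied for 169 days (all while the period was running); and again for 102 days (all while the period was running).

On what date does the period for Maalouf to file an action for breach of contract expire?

4 years after 23 June 2023 is June 23, 2027.
Tolling adds 169 days: June 23, 2027 + 169 days = December 9, 2027.
Tolling adds 102 days: December 9, 2027 + 102 days = March 20, 2028.
March 20, 2028 is a listed holiday. The next qualifying day is March 21, 2028.

March 21, 2028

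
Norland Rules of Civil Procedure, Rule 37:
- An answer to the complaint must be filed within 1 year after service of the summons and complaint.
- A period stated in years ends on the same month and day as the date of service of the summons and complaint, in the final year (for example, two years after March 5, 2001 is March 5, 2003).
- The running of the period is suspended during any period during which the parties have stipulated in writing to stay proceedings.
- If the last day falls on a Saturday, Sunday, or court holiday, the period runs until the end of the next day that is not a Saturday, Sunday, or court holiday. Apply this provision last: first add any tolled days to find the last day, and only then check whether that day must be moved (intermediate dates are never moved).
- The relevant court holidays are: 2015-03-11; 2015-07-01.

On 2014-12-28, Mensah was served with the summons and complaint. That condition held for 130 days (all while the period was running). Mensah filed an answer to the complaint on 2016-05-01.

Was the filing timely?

1 year after 2014-12-28 is December 28, 2015.
Tolling adds 130 days: December 28, 2015 + 130 days = May 6, 2016.
May 6, 2016 is a Friday and not a court holiday, so no extension applies.
The deadline is May 6, 2016; the filing on May 1, 2016 is on or before that date.

Yes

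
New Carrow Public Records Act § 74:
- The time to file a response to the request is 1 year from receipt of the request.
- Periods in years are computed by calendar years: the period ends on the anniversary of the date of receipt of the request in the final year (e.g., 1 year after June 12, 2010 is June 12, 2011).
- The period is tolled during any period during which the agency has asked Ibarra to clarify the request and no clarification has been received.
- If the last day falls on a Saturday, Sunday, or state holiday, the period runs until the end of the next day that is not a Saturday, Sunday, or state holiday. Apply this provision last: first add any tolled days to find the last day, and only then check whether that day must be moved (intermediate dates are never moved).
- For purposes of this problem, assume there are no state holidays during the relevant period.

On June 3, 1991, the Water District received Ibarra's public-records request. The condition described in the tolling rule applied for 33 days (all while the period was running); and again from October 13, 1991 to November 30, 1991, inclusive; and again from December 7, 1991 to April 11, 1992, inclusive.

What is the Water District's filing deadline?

December 29, 1992

1 year after June 3, 1991 is June 3, 1992.
Tolling adds 33 days: June 3, 1992 + 33 days = July 6, 1992.
From October 13, 1991 through November 30, 1991 inclusive is 49 days; tolling adds 49 days: July 6, 1992 + 49 days = August 24, 1992.
From December 7, 1991 through April 11, 1992 inclusive is 127 days; tolling adds 127 days: August 24, 1992 + 127 days = December 29, 1992.
December 29, 1992 is a Tuesday and not a state holiday, so no extension applies.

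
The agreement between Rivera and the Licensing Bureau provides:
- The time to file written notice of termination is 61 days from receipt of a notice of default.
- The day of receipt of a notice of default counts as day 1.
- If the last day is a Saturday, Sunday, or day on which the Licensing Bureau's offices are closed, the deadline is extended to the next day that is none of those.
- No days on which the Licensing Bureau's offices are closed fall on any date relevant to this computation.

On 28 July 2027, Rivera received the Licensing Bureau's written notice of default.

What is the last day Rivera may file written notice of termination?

September 27, 2027

Counting 28 July 2027 as day 1, day 61 is September 26, 2027.
September 26, 2027 is Sunday. The next qualifying day is September 27, 2027.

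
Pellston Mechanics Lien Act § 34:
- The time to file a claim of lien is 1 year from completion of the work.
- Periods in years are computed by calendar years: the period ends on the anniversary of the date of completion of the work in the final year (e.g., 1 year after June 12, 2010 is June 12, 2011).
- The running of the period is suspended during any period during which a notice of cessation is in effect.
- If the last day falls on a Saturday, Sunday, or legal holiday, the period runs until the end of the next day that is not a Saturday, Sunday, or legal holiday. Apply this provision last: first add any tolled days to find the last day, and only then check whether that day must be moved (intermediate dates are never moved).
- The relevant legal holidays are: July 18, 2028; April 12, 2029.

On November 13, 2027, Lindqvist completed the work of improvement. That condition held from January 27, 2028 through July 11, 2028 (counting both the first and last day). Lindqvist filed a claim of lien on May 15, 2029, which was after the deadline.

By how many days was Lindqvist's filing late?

15 days

1 year after November 13, 2027 is November 13, 2028.
From January 27, 2028 through July 11, 2028 inclusive is 167 days; tolling adds 167 days: November 13, 2028 + 167 days = April 29, 2029.
April 29, 2029 is Sunday. The next qualifying day is April 30, 2029.
The deadline is April 30, 2029; from April 30, 2029 to May 15, 2029 is 15 days.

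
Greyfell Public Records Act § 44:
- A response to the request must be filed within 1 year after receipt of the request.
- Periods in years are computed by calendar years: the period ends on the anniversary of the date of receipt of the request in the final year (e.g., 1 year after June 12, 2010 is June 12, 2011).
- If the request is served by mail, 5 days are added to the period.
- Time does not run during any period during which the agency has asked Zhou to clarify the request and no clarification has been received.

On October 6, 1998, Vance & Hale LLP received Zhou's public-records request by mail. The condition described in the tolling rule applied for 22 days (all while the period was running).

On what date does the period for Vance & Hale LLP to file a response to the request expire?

1 year after October 6, 1998 is October 6, 1999.
Service was by mail, adding 5 days: October 6, 1999 + 5 days = October 11, 1999.
Tolling adds 22 days: October 11, 1999 + 22 days = November 2, 1999.

November 2, 1999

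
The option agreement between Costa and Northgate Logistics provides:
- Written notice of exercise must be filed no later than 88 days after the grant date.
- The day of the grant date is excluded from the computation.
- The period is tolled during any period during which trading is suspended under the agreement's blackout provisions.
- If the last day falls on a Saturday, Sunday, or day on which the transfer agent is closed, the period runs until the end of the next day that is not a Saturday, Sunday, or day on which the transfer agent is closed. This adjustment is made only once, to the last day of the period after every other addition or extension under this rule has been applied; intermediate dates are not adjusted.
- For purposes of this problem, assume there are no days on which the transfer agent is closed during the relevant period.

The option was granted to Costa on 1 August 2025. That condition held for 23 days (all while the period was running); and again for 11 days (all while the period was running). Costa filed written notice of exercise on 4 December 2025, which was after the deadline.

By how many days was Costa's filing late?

88 days after 1 August 2025 is October 28, 2025.
Tolling adds 23 days: October 28, 2025 + 23 days = November 20, 2025.
Tolling adds 11 days: November 20, 2025 + 11 days = December 1, 2025.
December 1, 2025 is a Monday and not a day on which the transfer agent is closed, so no extension applies.
The deadline is December 1, 2025; from December 1, 2025 to December 4, 2025 is 3 days.

3 days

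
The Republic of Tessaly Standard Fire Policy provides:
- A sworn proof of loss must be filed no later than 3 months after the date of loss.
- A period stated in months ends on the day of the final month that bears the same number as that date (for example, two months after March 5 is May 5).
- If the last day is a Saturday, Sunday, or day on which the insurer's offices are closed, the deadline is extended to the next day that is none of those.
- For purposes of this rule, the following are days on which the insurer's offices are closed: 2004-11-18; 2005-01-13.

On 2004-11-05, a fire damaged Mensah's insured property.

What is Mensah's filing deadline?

3 months after 2004-11-05 is February 5, 2005.
February 5, 2005 is Saturday; February 6, 2005 is Sunday. The next qualifying day is February 7, 2005.

February 7, 2005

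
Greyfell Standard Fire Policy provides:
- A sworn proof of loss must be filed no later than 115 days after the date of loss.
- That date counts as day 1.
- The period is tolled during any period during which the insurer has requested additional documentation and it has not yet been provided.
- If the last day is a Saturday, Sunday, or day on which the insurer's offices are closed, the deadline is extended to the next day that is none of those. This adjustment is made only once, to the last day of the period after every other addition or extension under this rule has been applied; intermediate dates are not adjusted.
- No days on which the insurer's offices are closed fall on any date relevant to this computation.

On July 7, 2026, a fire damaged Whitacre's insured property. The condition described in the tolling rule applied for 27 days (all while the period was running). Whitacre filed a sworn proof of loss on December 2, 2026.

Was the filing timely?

No

Counting July 7, 2026 as day 1, day 115 is October 29, 2026.
Tolling adds 27 days: October 29, 2026 + 27 days = November 25, 2026.
November 25, 2026 is a Wednesday and not a day on which the insurer's offices are closed, so no extension applies.
The deadline is November 25, 2026; the filing on December 2, 2026 is after that date.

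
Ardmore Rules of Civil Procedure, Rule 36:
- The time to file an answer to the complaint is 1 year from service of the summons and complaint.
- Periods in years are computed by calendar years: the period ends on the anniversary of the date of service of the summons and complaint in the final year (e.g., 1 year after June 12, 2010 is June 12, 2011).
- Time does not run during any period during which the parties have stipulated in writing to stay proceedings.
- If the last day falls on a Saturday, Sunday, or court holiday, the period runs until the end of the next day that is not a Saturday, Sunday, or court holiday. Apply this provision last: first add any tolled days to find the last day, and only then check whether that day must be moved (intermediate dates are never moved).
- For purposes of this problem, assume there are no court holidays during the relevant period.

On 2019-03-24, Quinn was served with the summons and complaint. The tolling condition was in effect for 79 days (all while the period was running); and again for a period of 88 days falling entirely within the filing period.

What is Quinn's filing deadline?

1 year after 2019-03-24 is March 24, 2020.
Tolling adds 79 days: March 24, 2020 + 79 days = June 11, 2020.
Tolling adds 88 days: June 11, 2020 + 88 days = September 7, 2020.
September 7, 2020 is a Monday and not a court holiday, so no extension applies.

September 7, 2020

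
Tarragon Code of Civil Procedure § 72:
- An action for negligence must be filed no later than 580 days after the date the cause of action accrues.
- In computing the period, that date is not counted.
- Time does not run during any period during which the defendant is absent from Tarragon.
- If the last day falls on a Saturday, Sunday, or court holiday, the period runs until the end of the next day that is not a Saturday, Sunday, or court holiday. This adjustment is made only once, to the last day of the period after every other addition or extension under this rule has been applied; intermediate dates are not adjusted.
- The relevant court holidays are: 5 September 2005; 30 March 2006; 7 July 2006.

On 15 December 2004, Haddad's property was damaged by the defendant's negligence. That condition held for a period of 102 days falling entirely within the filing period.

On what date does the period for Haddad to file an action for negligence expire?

October 30, 2006

580 days after 15 December 2004 is July 18, 2006.
Tolling adds 102 days: July 18, 2006 + 102 days = October 28, 2006.
October 28, 2006 is Saturday; October 29, 2006 is Sunday. The next qualifying day is October 30, 2006.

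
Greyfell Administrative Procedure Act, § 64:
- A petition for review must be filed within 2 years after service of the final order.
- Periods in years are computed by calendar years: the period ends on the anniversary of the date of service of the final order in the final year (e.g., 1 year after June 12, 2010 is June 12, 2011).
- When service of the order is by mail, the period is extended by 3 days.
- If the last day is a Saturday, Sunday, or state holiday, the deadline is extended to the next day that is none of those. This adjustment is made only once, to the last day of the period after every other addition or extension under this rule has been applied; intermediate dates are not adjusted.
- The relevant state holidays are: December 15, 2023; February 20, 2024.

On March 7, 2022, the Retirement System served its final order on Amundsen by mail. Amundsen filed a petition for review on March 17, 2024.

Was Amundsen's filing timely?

2 years after March 7, 2022 is March 7, 2024.
Service was by mail, adding 3 days: March 7, 2024 + 3 days = March 10, 2024.
March 10, 2024 is Sunday. The next qualifying day is March 11, 2024.
The deadline is March 11, 2024; the filing on March 17, 2024 is after that date.

No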